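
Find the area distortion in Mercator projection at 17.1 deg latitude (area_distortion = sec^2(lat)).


area_distortion = 1/cos^2(17.1) = 1.095

1.095


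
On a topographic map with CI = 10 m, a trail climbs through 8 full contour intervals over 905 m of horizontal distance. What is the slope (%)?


elevation change = 8 * 10 = 80 m
slope = 80 / 905 * 100 = 8.8%

8.8%


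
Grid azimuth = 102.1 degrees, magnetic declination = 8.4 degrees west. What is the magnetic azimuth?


magnetic azimuth = grid azimuth - declination (east +ve)
mag_az = 102.1 - -8.4 = 110.5 degrees

110.5 degrees


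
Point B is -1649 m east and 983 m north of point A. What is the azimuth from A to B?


az = atan2(-1649, 983) = -59.2 deg
adjusted to 0-360: 300.8 degrees

300.8 degrees


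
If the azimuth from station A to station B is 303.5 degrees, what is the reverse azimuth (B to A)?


back azimuth = (303.5 + 180) mod 360 = 123.5 degrees

123.5 degrees


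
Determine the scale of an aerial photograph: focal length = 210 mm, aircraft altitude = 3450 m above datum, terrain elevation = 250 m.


scale = f / (H - h) = 210 mm / 3200 m = 210 / 3200000 = 1:15238

1:15238


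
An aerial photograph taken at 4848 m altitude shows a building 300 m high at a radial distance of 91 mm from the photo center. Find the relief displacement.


d = h * r / H = 300 * 91 / 4848 = 5.63 mm

5.63 mm


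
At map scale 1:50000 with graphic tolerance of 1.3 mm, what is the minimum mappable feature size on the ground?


ground = 1.3 mm * 50000 / 1000 = 65.0 m

65.0 m


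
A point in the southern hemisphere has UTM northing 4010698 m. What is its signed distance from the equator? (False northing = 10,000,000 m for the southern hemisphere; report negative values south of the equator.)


For southern: actual = 4010698 - 10000000 = -5989302 m

-5989302 m


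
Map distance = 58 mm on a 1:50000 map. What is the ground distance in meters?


ground = 58 mm * 50000 / 1000 = 2900.0 m

2900.0 m


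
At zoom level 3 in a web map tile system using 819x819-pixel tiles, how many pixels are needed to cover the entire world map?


tiles per axis = 2^3 = 8
total tiles = 8^2 = 64
pixels per axis = 8 * 819 = 6552
total pixels = 6552^2 = 42928704

42928704 pixels


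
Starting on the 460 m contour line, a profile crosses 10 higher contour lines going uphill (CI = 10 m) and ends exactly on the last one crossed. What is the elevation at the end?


elevation = 460 + 10 * 10 = 560 m

560 m


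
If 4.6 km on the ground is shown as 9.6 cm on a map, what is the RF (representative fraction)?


ground = 4.6 km = 460000 cm; RF denominator = ground / map = 460000 / 9.6 ≈ 47917; RF = 1:47917

1:47917


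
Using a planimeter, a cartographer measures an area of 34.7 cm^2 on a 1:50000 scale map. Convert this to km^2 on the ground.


ground_area = 34.7 * (50000/100)^2 = 8675000.0 m^2 = 8.675 km^2

8.675 km^2


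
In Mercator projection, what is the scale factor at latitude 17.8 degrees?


SF = 1 / cos(17.8) = 1 / 0.952129 = 1.05

1.05


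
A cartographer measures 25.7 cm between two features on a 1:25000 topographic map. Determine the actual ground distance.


ground = 25.7 cm * 25000 / 100 = 6425.0 m = 6.425 km

6.425 km


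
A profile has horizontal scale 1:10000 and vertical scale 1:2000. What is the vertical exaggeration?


VE = horizontal_scale / vertical_scale = 10000 / 2000 = 5.0

5.0x


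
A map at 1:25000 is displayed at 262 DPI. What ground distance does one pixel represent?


pixel_cm = 2.54 / 262 ≈ 0.009695 cm
ground = pixel_cm * 25000 / 100 = 2.54 * 25000 / (262 * 100) = 63500 / 26200 ≈ 2.42 m

2.42 m


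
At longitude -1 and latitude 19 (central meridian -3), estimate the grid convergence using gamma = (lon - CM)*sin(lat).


gamma = (-1 - -3) * sin(19) = 2 * 0.325568 = 0.651 degrees

0.651 degrees


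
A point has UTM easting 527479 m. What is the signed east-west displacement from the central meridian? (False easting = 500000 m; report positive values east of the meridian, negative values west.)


displacement = 527479 - 500000 = 27479 m

27479 m


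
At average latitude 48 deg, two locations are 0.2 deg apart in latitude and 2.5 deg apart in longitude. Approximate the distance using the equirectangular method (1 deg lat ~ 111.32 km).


dlat_km = 0.2 * 111.32 = 22.264
dlon_km = 2.5 * 111.32 * cos(48) ≈ 186.219
dist = sqrt(22.264^2 + 186.219^2) ≈ 187.5 km

187.5 km


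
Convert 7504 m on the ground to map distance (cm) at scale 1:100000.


map_cm = 7504 * 100 / 100000 = 7.504 cm ≈ 7.5 cm

7.5 cm


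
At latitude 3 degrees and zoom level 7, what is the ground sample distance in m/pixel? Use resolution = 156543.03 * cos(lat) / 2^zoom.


res = 156543.03 * cos(3) / 2^7 = 156543.03 * 0.99862953 / 128 = 1221.32 m/pixel

1221.32 m/pixel


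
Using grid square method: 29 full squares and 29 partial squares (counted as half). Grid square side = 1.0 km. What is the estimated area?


effective squares = 29 + 29 * 0.5 = 43.5
area = 43.5 * 1.0 = 43.5 km^2

43.5 km^2


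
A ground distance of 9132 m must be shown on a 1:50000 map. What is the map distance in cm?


map_cm = 9132 * 100 / 50000 = 18.264 cm ≈ 18.26 cm

18.26 cm


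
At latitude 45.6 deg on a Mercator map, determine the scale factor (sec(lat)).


SF = 1 / cos(45.6) = 1 / 0.699663 = 1.429

1.429


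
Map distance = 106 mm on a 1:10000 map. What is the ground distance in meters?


ground = 106 mm * 10000 / 1000 = 1060.0 m

1060.0 m


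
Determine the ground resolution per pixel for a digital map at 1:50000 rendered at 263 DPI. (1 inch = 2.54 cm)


pixel_cm = 2.54 / 263 ≈ 0.009658 cm
ground = pixel_cm * 50000 / 100 = 2.54 * 50000 / (263 * 100) = 127000 / 26300 ≈ 4.83 m

4.83 m


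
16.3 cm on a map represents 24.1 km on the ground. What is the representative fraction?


ground = 24.1 km = 2410000 cm; RF denominator = ground / map = 2410000 / 16.3 ≈ 147853; RF = 1:147853

1:147853


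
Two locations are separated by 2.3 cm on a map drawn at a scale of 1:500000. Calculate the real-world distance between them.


ground = 2.3 cm * 500000 / 100 = 11500.0 m = 11.5 km

11.5 km


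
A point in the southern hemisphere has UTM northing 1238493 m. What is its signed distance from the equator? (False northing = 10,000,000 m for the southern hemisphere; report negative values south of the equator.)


For southern: actual = 1238493 - 10000000 = -8761507 m

-8761507 m


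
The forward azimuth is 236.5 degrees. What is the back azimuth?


back azimuth = (236.5 + 180) mod 360 = 56.5 degrees

56.5 degrees


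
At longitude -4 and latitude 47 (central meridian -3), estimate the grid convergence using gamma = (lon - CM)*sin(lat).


gamma = (-4 - -3) * sin(47) = -1 * 0.731354 = -0.731 degrees

-0.731 degrees


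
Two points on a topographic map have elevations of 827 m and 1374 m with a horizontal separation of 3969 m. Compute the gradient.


gradient = (1374 - 827) / 3969 = 547 / 3969 = 0.1378

0.1378


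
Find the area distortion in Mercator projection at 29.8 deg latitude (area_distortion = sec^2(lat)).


area_distortion = 1/cos^2(29.8) = 1.328

1.328


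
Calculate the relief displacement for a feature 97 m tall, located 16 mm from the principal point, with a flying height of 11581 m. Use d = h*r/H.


d = h * r / H = 97 * 16 / 11581 = 0.13 mm

0.13 mm


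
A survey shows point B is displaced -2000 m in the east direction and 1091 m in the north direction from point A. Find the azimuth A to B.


az = atan2(-2000, 1091) = -61.4 deg
adjusted to 0-360: 298.6 degrees

298.6 degrees


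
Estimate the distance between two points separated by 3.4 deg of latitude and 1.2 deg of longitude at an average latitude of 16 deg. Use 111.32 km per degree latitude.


dlat_km = 3.4 * 111.32 = 378.488
dlon_km = 1.2 * 111.32 * cos(16) ≈ 128.409
dist = sqrt(378.488^2 + 128.409^2) ≈ 399.7 km

399.7 km


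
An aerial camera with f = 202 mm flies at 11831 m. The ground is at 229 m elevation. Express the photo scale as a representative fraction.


scale = f / (H - h) = 202 mm / 11602 m = 202 / 11602000 = 1:57436

1:57436


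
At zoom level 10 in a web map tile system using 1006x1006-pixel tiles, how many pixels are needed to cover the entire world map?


tiles per axis = 2^10 = 1024
total tiles = 1024^2 = 1048576
pixels per axis = 1024 * 1006 = 1030144
total pixels = 1030144^2 = 1061196660736

1061196660736 pixels


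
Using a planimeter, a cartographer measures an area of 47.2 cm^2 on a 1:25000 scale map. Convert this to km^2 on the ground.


ground_area = 47.2 * (25000/100)^2 = 2950000.0 m^2 = 2.95 km^2

2.95 km^2


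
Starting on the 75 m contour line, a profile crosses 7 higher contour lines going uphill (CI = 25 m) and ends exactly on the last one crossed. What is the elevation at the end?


elevation = 75 + 7 * 25 = 250 m

250 m


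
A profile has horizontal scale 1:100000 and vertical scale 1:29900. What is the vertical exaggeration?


VE = horizontal_scale / vertical_scale = 100000 / 29900 ≈ 3.3

3.3x


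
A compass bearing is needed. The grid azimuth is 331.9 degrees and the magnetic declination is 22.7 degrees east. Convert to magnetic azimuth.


magnetic azimuth = grid azimuth - declination (east +ve)
mag_az = 331.9 - 22.7 = 309.2 degrees

309.2 degrees


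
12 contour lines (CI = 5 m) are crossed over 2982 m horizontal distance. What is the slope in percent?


elevation change = 12 * 5 = 60 m
slope = 60 / 2982 * 100 = 2.0%

2.0%


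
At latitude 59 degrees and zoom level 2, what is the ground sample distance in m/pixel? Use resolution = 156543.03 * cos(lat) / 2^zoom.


res = 156543.03 * cos(59) / 2^2 = 156543.03 * 0.51503807 / 4 = 20156.41 m/pixel

20156.41 m/pixel


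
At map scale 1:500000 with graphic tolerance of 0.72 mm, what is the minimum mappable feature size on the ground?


ground = 0.72 mm * 500000 / 1000 = 360.0 m

360.0 m


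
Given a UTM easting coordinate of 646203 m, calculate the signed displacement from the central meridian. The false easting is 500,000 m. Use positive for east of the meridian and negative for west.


displacement = 646203 - 500000 = 146203 m

146203 m


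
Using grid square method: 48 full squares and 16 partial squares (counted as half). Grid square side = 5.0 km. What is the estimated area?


effective squares = 48 + 16 * 0.5 = 56.0
area = 56.0 * 25.0 = 1400.0 km^2

1400.0 km^2


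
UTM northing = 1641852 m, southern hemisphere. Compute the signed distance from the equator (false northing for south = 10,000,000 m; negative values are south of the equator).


For southern: actual = 1641852 - 10000000 = -8358148 m

-8358148 m


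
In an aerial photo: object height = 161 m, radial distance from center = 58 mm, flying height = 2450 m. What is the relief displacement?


d = h * r / H = 161 * 58 / 2450 = 3.81 mm

3.81 mm


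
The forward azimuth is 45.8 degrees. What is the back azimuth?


back azimuth = (45.8 + 180) mod 360 = 225.8 degrees

225.8 degrees


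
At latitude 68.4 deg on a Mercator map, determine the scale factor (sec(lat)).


SF = 1 / cos(68.4) = 1 / 0.368125 = 2.716

2.716


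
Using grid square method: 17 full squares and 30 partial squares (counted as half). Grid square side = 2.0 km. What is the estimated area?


effective squares = 17 + 30 * 0.5 = 32.0
area = 32.0 * 4.0 = 128.0 km^2

128.0 km^2


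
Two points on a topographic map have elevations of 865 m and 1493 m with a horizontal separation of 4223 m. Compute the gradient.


gradient = (1493 - 865) / 4223 = 628 / 4223 = 0.1487

0.1487


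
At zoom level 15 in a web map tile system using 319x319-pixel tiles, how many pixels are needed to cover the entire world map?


tiles per axis = 2^15 = 32768
total tiles = 32768^2 = 1073741824
pixels per axis = 32768 * 319 = 10452992
total pixels = 10452992^2 = 109265041752064

109265041752064 pixels


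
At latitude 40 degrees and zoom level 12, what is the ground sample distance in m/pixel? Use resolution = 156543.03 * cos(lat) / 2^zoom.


res = 156543.03 * cos(40) / 2^12 = 156543.03 * 0.76604444 / 4096 = 29.28 m/pixel

29.28 m/pixel


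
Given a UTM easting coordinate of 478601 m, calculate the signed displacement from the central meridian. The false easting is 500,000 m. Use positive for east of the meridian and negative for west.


displacement = 478601 - 500000 = -21399 m

-21399 m


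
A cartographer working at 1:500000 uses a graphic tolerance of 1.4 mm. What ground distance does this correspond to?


ground = 1.4 mm * 500000 / 1000 = 700.0 m

700.0 m


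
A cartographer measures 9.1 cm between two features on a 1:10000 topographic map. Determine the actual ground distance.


ground = 9.1 cm * 10000 / 100 = 910.0 m

910.0 m


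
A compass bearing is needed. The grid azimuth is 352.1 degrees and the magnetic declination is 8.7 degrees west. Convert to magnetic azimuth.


magnetic azimuth = grid azimuth - declination (east +ve)
mag_az = 352.1 - -8.7 = 0.8 degrees

0.8 degrees


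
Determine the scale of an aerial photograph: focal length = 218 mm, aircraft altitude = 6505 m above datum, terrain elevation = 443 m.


scale = f / (H - h) = 218 mm / 6062 m = 218 / 6062000 = 1:27807

1:27807


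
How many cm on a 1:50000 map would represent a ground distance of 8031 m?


map_cm = 8031 * 100 / 50000 = 16.062 cm ≈ 16.06 cm

16.06 cm


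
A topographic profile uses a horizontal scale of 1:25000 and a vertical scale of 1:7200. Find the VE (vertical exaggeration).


VE = horizontal_scale / vertical_scale = 25000 / 7200 ≈ 3.5

3.5x


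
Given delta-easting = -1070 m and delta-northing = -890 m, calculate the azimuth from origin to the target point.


az = atan2(-1070, -890) = -129.8 deg
adjusted to 0-360: 230.2 degrees

230.2 degrees


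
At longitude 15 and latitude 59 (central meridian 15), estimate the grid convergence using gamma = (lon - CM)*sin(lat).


gamma = (15 - 15) * sin(59) = 0 * 0.857167 = 0.0 degrees

0.0 degrees


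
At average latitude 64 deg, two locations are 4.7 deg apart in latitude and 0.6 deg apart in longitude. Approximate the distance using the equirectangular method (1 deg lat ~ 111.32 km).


dlat_km = 4.7 * 111.32 = 523.204
dlon_km = 0.6 * 111.32 * cos(64) ≈ 29.28
dist = sqrt(523.204^2 + 29.28^2) ≈ 524.0 km

524.0 km


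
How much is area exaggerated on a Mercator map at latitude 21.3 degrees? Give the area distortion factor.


area_distortion = 1/cos^2(21.3) = 1.152

1.152


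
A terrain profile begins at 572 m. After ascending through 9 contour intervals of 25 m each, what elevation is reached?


elevation = 572 + 9 * 25 = 797 m

797 m


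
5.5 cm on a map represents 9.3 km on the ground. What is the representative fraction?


ground = 9.3 km = 930000 cm; RF denominator = ground / map = 930000 / 5.5 ≈ 169091; RF = 1:169091

1:169091


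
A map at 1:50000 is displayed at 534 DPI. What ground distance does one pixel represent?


pixel_cm = 2.54 / 534 ≈ 0.004757 cm
ground = pixel_cm * 50000 / 100 = 2.54 * 50000 / (534 * 100) = 127000 / 53400 ≈ 2.38 m

2.38 m


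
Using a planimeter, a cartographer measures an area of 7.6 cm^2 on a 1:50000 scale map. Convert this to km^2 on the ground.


ground_area = 7.6 * (50000/100)^2 = 1900000.0 m^2 = 1.9 km^2

1.9 km^2


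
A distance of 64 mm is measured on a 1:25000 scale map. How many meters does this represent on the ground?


ground = 64 mm * 25000 / 1000 = 1600.0 m

1600.0 m


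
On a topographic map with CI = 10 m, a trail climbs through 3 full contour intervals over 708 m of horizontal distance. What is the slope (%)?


elevation change = 3 * 10 = 30 m
slope = 30 / 708 * 100 = 4.2%

4.2%


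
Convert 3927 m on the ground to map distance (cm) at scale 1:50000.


map_cm = 3927 * 100 / 50000 = 7.854 cm ≈ 7.85 cm

7.85 cm


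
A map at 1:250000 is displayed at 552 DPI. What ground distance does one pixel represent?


pixel_cm = 2.54 / 552 ≈ 0.004601 cm
ground = pixel_cm * 250000 / 100 = 2.54 * 250000 / (552 * 100) = 635000 / 55200 ≈ 11.5 m

11.5 m


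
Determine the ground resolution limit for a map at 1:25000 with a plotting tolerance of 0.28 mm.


ground = 0.28 mm * 25000 / 1000 = 7.0 m

7.0 m


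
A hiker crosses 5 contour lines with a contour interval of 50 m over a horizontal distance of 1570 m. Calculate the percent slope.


elevation change = 5 * 50 = 250 m
slope = 250 / 1570 * 100 = 15.9%

15.9%


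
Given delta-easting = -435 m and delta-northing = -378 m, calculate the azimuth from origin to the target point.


az = atan2(-435, -378) = -131.0 deg
adjusted to 0-360: 229.0 degrees

229.0 degrees


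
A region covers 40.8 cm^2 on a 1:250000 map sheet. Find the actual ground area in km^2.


ground_area = 40.8 * (250000/100)^2 = 255000000.0 m^2 = 255.0 km^2

255.0 km^2


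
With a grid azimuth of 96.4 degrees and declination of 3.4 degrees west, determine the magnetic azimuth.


magnetic azimuth = grid azimuth - declination (east +ve)
mag_az = 96.4 - -3.4 = 99.8 degrees

99.8 degrees


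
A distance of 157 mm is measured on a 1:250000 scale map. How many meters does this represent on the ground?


ground = 157 mm * 250000 / 1000 = 39250.0 m

39250.0 m


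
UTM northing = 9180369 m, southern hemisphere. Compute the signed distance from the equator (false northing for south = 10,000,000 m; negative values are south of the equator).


For southern: actual = 9180369 - 10000000 = -819631 m

-819631 m


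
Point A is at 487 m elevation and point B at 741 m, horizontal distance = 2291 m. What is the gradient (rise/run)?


gradient = (741 - 487) / 2291 = 254 / 2291 = 0.1109

0.1109


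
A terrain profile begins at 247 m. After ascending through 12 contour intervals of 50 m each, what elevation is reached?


elevation = 247 + 12 * 50 = 847 m

847 m


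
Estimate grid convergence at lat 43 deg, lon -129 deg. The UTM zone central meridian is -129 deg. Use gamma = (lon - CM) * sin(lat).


gamma = (-129 - -129) * sin(43) = 0 * 0.681998 = 0.0 degrees

0.0 degrees


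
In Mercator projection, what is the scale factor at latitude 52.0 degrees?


SF = 1 / cos(52.0) = 1 / 0.615661 = 1.624

1.624


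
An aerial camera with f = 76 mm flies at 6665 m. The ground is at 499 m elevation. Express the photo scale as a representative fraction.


scale = f / (H - h) = 76 mm / 6166 m = 76 / 6166000 = 1:81132

1:81132


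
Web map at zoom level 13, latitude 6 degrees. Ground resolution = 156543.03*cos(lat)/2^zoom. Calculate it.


res = 156543.03 * cos(6) / 2^13 = 156543.03 * 0.9945219 / 8192 = 19.0 m/pixel

19.0 m/pixel


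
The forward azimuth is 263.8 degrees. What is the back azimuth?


back azimuth = (263.8 + 180) mod 360 = 83.8 degrees

83.8 degrees


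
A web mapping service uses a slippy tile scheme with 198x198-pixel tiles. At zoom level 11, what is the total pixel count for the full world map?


tiles per axis = 2^11 = 2048
total tiles = 2048^2 = 4194304
pixels per axis = 2048 * 198 = 405504
total pixels = 405504^2 = 164433494016

164433494016 pixels


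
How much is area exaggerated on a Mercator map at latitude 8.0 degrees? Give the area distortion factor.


area_distortion = 1/cos^2(8.0) = 1.02

1.02


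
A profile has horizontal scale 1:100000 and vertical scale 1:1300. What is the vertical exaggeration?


VE = horizontal_scale / vertical_scale = 100000 / 1300 ≈ 76.9

76.9x


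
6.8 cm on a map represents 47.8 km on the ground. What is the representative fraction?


ground = 47.8 km = 4780000 cm; RF denominator = ground / map = 4780000 / 6.8 ≈ 702941; RF = 1:702941

1:702941


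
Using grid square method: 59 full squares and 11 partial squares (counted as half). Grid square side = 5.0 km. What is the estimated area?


effective squares = 59 + 11 * 0.5 = 64.5
area = 64.5 * 25.0 = 1612.5 km^2

1612.5 km^2


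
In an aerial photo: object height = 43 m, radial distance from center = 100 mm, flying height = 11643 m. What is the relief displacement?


d = h * r / H = 43 * 100 / 11643 = 0.37 mm

0.37 mm


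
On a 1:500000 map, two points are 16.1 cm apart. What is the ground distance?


ground = 16.1 cm * 500000 / 100 = 80500.0 m = 80.5 km

80.5 km


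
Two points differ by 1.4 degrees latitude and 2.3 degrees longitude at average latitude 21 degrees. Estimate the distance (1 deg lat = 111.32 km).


dlat_km = 1.4 * 111.32 = 155.848
dlon_km = 2.3 * 111.32 * cos(21) ≈ 239.03
dist = sqrt(155.848^2 + 239.03^2) ≈ 285.3 km

285.3 km


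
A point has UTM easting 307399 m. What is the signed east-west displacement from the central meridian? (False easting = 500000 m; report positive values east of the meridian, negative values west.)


displacement = 307399 - 500000 = -192601 m

-192601 m


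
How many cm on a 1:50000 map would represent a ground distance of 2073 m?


map_cm = 2073 * 100 / 50000 = 4.146 cm ≈ 4.15 cm

4.15 cm


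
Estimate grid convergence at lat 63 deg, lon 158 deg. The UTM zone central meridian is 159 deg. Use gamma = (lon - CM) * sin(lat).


gamma = (158 - 159) * sin(63) = -1 * 0.891007 = -0.891 degrees

-0.891 degrees


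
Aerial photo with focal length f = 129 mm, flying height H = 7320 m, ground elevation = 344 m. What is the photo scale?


scale = f / (H - h) = 129 mm / 6976 m = 129 / 6976000 = 1:54078

1:54078


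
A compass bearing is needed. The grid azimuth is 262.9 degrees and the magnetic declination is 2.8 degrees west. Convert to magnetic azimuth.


magnetic azimuth = grid azimuth - declination (east +ve)
mag_az = 262.9 - -2.8 = 265.7 degrees

265.7 degrees


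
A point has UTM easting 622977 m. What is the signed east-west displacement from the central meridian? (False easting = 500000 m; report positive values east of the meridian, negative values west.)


displacement = 622977 - 500000 = 122977 m

122977 m


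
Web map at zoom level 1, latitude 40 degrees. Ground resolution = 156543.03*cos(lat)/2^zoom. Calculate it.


res = 156543.03 * cos(40) / 2^1 = 156543.03 * 0.76604444 / 2 = 59959.46 m/pixel

59959.46 m/pixel


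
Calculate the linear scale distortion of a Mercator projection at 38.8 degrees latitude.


SF = 1 / cos(38.8) = 1 / 0.779338 = 1.283

1.283


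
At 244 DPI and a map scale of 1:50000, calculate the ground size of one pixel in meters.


pixel_cm = 2.54 / 244 ≈ 0.01041 cm
ground = pixel_cm * 50000 / 100 = 2.54 * 50000 / (244 * 100) = 127000 / 24400 ≈ 5.2 m

5.2 m


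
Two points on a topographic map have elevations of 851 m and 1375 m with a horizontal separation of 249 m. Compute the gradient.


gradient = (1375 - 851) / 249 = 524 / 249 = 2.1044

2.1044


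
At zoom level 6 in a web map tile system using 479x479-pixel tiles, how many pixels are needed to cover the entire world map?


tiles per axis = 2^6 = 64
total tiles = 64^2 = 4096
pixels per axis = 64 * 479 = 30656
total pixels = 30656^2 = 939790336

939790336 pixels


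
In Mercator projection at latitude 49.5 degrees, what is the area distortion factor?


area_distortion = 1/cos^2(49.5) = 2.371

2.371


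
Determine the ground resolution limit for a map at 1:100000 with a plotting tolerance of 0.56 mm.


ground = 0.56 mm * 100000 / 1000 = 56.0 m

56.0 m


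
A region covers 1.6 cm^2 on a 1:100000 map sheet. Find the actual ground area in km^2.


ground_area = 1.6 * (100000/100)^2 = 1600000.0 m^2 = 1.6 km^2

1.6 km^2


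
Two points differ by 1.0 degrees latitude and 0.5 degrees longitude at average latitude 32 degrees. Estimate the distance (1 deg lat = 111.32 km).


dlat_km = 1.0 * 111.32 = 111.32
dlon_km = 0.5 * 111.32 * cos(32) ≈ 47.202
dist = sqrt(111.32^2 + 47.202^2) ≈ 120.9 km

120.9 km


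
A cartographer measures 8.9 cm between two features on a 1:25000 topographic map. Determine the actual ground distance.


ground = 8.9 cm * 25000 / 100 = 2225.0 m = 2.225 km

2.225 km


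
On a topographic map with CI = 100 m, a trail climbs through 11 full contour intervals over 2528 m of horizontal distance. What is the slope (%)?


elevation change = 11 * 100 = 1100 m
slope = 1100 / 2528 * 100 = 43.5%

43.5%


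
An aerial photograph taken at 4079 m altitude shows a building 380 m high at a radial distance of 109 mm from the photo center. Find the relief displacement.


d = h * r / H = 380 * 109 / 4079 = 10.15 mm

10.15 mm


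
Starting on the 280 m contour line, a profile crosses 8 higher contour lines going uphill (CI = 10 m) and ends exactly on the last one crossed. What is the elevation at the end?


elevation = 280 + 8 * 10 = 360 m

360 m


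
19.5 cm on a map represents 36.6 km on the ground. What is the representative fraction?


ground = 36.6 km = 3660000 cm; RF denominator = ground / map = 3660000 / 19.5 ≈ 187692; RF = 1:187692

1:187692


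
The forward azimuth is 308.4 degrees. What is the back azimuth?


back azimuth = (308.4 + 180) mod 360 = 128.4 degrees

128.4 degrees


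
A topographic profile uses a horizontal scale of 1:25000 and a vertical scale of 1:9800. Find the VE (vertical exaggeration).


VE = horizontal_scale / vertical_scale = 25000 / 9800 ≈ 2.6

2.6x


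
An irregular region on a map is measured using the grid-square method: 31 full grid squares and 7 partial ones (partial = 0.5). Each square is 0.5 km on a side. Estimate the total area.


effective squares = 31 + 7 * 0.5 = 34.5
area = 34.5 * 0.25 = 8.625 km^2

8.625 km^2


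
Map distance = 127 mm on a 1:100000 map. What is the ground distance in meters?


ground = 127 mm * 100000 / 1000 = 12700.0 m

12700.0 m


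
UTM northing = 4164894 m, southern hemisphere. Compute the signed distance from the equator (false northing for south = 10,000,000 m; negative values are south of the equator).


For southern: actual = 4164894 - 10000000 = -5835106 m

-5835106 m


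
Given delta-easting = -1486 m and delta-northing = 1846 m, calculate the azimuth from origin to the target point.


az = atan2(-1486, 1846) = -38.8 deg
adjusted to 0-360: 321.2 degrees

321.2 degrees


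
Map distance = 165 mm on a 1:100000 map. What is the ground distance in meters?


ground = 165 mm * 100000 / 1000 = 16500.0 m

16500.0 m


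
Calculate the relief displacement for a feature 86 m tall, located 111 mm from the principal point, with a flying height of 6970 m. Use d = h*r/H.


d = h * r / H = 86 * 111 / 6970 = 1.37 mm

1.37 mm


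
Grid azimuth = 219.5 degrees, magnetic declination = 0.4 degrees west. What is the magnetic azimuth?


magnetic azimuth = grid azimuth - declination (east +ve)
mag_az = 219.5 - -0.4 = 219.9 degrees

219.9 degrees


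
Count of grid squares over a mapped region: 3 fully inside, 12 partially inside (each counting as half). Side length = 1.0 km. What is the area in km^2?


effective squares = 3 + 12 * 0.5 = 9.0
area = 9.0 * 1.0 = 9.0 km^2

9.0 km^2


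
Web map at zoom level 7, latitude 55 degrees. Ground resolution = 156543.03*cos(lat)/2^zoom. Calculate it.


res = 156543.03 * cos(55) / 2^7 = 156543.03 * 0.57357644 / 128 = 701.48 m/pixel

701.48 m/pixel


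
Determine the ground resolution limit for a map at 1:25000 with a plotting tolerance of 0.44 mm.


ground = 0.44 mm * 25000 / 1000 = 11.0 m

11.0 m


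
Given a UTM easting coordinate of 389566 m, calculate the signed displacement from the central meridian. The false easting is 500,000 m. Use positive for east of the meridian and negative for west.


displacement = 389566 - 500000 = -110434 m

-110434 m


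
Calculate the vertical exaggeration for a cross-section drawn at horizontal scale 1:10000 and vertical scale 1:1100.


VE = horizontal_scale / vertical_scale = 10000 / 1100 ≈ 9.1

9.1x


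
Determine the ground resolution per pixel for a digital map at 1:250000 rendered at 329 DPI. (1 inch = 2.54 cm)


pixel_cm = 2.54 / 329 ≈ 0.00772 cm
ground = pixel_cm * 250000 / 100 = 2.54 * 250000 / (329 * 100) = 635000 / 32900 ≈ 19.3 m

19.3 m


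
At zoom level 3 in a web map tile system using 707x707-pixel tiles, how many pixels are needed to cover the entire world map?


tiles per axis = 2^3 = 8
total tiles = 8^2 = 64
pixels per axis = 8 * 707 = 5656
total pixels = 5656^2 = 31990336

31990336 pixels


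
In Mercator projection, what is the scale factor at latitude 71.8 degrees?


SF = 1 / cos(71.8) = 1 / 0.312335 = 3.202

3.202


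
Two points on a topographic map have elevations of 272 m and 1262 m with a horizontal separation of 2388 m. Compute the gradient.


gradient = (1262 - 272) / 2388 = 990 / 2388 = 0.4146

0.4146


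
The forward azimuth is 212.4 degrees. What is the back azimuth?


back azimuth = (212.4 + 180) mod 360 = 32.4 degrees

32.4 degrees


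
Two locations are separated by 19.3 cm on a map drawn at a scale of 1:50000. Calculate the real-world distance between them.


ground = 19.3 cm * 50000 / 100 = 9650.0 m = 9.65 km

9.65 km


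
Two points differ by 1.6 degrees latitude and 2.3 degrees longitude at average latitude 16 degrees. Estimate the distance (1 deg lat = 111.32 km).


dlat_km = 1.6 * 111.32 = 178.112
dlon_km = 2.3 * 111.32 * cos(16) ≈ 246.118
dist = sqrt(178.112^2 + 246.118^2) ≈ 303.8 km

303.8 km


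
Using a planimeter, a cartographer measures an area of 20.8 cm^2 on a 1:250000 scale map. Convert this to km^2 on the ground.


ground_area = 20.8 * (250000/100)^2 = 130000000.0 m^2 = 130.0 km^2

130.0 km^2


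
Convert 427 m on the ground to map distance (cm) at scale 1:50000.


map_cm = 427 * 100 / 50000 = 0.854 cm ≈ 0.85 cm

0.85 cm


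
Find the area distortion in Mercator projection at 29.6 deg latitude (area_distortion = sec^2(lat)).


area_distortion = 1/cos^2(29.6) = 1.323

1.323


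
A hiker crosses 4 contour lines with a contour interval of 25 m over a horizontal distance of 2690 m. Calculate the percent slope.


elevation change = 4 * 25 = 100 m
slope = 100 / 2690 * 100 = 3.7%

3.7%


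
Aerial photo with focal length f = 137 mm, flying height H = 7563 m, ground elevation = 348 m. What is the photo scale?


scale = f / (H - h) = 137 mm / 7215 m = 137 / 7215000 = 1:52664

1:52664


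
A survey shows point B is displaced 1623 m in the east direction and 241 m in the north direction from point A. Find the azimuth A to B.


az = atan2(1623, 241) = 81.6 deg
adjusted to 0-360: 81.6 degrees

81.6 degrees


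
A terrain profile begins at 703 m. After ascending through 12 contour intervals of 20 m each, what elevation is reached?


elevation = 703 + 12 * 20 = 943 m

943 m


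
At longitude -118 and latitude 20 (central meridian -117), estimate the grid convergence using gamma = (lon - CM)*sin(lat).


gamma = (-118 - -117) * sin(20) = -1 * 0.34202 = -0.342 degrees

-0.342 degrees


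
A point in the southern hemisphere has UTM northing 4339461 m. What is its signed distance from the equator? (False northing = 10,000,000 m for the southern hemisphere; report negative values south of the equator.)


For southern: actual = 4339461 - 10000000 = -5660539 m

-5660539 m


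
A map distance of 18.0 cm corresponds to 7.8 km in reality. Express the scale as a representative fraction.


ground = 7.8 km = 780000 cm; RF denominator = ground / map = 780000 / 18.0 ≈ 43333; RF = 1:43333

1:43333


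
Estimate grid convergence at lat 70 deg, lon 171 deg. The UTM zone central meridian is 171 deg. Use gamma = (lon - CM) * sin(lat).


gamma = (171 - 171) * sin(70) = 0 * 0.939693 = 0.0 degrees

0.0 degrees


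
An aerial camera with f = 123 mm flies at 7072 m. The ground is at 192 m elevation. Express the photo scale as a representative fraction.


scale = f / (H - h) = 123 mm / 6880 m = 123 / 6880000 = 1:55935

1:55935


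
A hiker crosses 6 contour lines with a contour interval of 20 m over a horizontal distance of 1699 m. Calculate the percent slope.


elevation change = 6 * 20 = 120 m
slope = 120 / 1699 * 100 = 7.1%

7.1%


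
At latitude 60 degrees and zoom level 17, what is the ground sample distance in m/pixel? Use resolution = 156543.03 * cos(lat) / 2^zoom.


res = 156543.03 * cos(60) / 2^17 = 156543.03 * 0.5 / 131072 = 0.6 m/pixel

0.6 m/pixel


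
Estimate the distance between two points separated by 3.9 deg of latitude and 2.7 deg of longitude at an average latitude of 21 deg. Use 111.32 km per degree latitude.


dlat_km = 3.9 * 111.32 = 434.148
dlon_km = 2.7 * 111.32 * cos(21) ≈ 280.601
dist = sqrt(434.148^2 + 280.601^2) ≈ 516.9 km

516.9 km


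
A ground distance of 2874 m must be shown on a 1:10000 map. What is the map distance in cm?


map_cm = 2874 * 100 / 10000 = 28.74 cm

28.74 cm


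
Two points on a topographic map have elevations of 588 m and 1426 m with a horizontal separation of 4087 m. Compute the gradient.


gradient = (1426 - 588) / 4087 = 838 / 4087 = 0.205

0.205


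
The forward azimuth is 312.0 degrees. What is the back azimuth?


back azimuth = (312.0 + 180) mod 360 = 132.0 degrees

132.0 degrees


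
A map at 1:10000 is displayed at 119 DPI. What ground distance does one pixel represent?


pixel_cm = 2.54 / 119 ≈ 0.021345 cm
ground = pixel_cm * 10000 / 100 = 2.54 * 10000 / (119 * 100) = 25400 / 11900 ≈ 2.13 m

2.13 m


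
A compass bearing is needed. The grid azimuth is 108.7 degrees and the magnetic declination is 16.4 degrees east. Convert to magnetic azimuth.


magnetic azimuth = grid azimuth - declination (east +ve)
mag_az = 108.7 - 16.4 = 92.3 degrees

92.3 degrees


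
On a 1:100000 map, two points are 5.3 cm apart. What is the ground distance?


ground = 5.3 cm * 100000 / 100 = 5300.0 m = 5.3 km

5.3 km


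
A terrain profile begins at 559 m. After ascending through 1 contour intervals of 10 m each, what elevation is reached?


elevation = 559 + 1 * 10 = 569 m

569 m


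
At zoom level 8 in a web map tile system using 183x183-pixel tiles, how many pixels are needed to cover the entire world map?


tiles per axis = 2^8 = 256
total tiles = 256^2 = 65536
pixels per axis = 256 * 183 = 46848
total pixels = 46848^2 = 2194735104

2194735104 pixels


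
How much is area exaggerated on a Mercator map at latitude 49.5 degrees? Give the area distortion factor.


area_distortion = 1/cos^2(49.5) = 2.371

2.371


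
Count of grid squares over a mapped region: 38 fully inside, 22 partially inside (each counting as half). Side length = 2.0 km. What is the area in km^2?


effective squares = 38 + 22 * 0.5 = 49.0
area = 49.0 * 4.0 = 196.0 km^2

196.0 km^2


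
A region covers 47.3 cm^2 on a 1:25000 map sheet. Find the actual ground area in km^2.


ground_area = 47.3 * (25000/100)^2 = 2956250.0 m^2 = 2.95625 km^2 ≈ 2.956 km^2

2.956 km^2


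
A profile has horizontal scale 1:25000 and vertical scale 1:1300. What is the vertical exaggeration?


VE = horizontal_scale / vertical_scale = 25000 / 1300 ≈ 19.2

19.2x


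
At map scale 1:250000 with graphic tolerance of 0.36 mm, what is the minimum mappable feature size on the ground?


ground = 0.36 mm * 250000 / 1000 = 90.0 m

90.0 m


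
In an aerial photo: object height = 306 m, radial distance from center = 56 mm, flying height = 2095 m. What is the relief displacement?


d = h * r / H = 306 * 56 / 2095 = 8.18 mm

8.18 mm


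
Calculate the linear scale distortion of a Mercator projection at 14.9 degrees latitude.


SF = 1 / cos(14.9) = 1 / 0.966376 = 1.035

1.035


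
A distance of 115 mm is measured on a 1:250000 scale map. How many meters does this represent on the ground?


ground = 115 mm * 250000 / 1000 = 28750.0 m

28750.0 m


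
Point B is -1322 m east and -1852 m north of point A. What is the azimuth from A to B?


az = atan2(-1322, -1852) = -144.5 deg
adjusted to 0-360: 215.5 degrees

215.5 degrees


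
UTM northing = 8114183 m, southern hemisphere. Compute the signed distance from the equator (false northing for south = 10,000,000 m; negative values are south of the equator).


For southern: actual = 8114183 - 10000000 = -1885817 m

-1885817 m


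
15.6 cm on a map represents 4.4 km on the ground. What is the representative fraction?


ground = 4.4 km = 440000 cm; RF denominator = ground / map = 440000 / 15.6 ≈ 28205; RF = 1:28205

1:28205


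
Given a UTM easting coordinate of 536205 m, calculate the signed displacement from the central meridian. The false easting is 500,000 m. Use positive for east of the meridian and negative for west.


displacement = 536205 - 500000 = 36205 m

36205 m


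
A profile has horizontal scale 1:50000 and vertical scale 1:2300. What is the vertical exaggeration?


VE = horizontal_scale / vertical_scale = 50000 / 2300 ≈ 21.7

21.7x


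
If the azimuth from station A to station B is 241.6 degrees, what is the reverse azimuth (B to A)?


back azimuth = (241.6 + 180) mod 360 = 61.6 degrees

61.6 degrees


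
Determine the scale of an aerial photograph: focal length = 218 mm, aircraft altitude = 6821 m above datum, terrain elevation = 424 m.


scale = f / (H - h) = 218 mm / 6397 m = 218 / 6397000 = 1:29344

1:29344


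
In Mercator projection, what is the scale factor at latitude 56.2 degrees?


SF = 1 / cos(56.2) = 1 / 0.556296 = 1.798

1.798


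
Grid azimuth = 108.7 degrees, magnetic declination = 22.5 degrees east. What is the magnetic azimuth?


magnetic azimuth = grid azimuth - declination (east +ve)
mag_az = 108.7 - 22.5 = 86.2 degrees

86.2 degrees


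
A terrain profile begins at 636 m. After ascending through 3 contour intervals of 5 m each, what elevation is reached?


elevation = 636 + 3 * 5 = 651 m

651 m


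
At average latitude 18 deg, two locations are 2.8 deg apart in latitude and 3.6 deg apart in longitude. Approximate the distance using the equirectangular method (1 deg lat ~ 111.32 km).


dlat_km = 2.8 * 111.32 = 311.696
dlon_km = 3.6 * 111.32 * cos(18) ≈ 381.138
dist = sqrt(311.696^2 + 381.138^2) ≈ 492.4 km

492.4 km


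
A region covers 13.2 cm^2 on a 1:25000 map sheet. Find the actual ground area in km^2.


ground_area = 13.2 * (25000/100)^2 = 825000.0 m^2 = 0.825 km^2

0.825 km^2


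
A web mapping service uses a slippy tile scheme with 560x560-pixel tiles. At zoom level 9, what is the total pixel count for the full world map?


tiles per axis = 2^9 = 512
total tiles = 512^2 = 262144
pixels per axis = 512 * 560 = 286720
total pixels = 286720^2 = 82208358400

82208358400 pixels


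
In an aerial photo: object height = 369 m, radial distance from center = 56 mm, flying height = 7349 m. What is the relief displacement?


d = h * r / H = 369 * 56 / 7349 = 2.81 mm

2.81 mm


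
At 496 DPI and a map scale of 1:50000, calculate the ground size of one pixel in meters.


pixel_cm = 2.54 / 496 ≈ 0.005121 cm
ground = pixel_cm * 50000 / 100 = 2.54 * 50000 / (496 * 100) = 127000 / 49600 ≈ 2.56 m

2.56 m


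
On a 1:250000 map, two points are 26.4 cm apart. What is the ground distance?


ground = 26.4 cm * 250000 / 100 = 66000.0 m = 66.0 km

66.0 km


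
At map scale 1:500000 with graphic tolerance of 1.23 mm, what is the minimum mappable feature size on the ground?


ground = 1.23 mm * 500000 / 1000 = 615.0 m

615.0 m


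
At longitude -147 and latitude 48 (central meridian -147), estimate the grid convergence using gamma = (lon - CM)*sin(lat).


gamma = (-147 - -147) * sin(48) = 0 * 0.743145 = 0.0 degrees

0.0 degrees
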